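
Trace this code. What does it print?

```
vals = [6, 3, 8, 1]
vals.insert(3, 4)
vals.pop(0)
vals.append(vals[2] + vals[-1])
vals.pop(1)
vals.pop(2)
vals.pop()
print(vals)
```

insert 4 at 3 → [6, 3, 8, 4, 1]
pop(0) removes 6 → [3, 8, 4, 1]
append vals[2]+vals[-1] = 4+1 = 5 → [3, 8, 4, 1, 5]
pop(1) removes 8 → [3, 4, 1, 5]
pop(2) removes 1 → [3, 4, 5]
pop() removes 5 → [3, 4]

[3, 4]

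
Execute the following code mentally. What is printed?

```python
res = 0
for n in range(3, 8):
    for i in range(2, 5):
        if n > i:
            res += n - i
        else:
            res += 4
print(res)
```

43

n=3,i=2: 3>2, res = 0+1 = 1
n=3,i=3: not 3>3, res = 1+4 = 5
n=3,i=4: not 3>4, res = 5+4 = 9
n=4,i=2: 4>2, res = 9+2 = 11
n=4,i=3: 4>3, res = 11+1 = 12
n=4,i=4: not 4>4, res = 12+4 = 16
n=5,i=2: 5>2, res = 16+3 = 19
n=5,i=3: 5>3, res = 19+2 = 21
n=5,i=4: 5>4, res = 21+1 = 22
n=6,i=2: 6>2, res = 22+4 = 26
n=6,i=3: 6>3, res = 26+3 = 29
n=6,i=4: 6>4, res = 29+2 = 31
n=7,i=2: 7>2, res = 31+5 = 36
n=7,i=3: 7>3, res = 36+4 = 40
n=7,i=4: 7>4, res = 40+3 = 43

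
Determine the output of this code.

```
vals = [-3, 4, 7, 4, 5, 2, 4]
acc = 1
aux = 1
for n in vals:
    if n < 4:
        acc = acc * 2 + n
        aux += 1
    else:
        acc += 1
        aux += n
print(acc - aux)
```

-18

n=-3: <4, acc = 1*2+(-3) = -1; aux=2
n=4: not <4, acc = (-1)+1 = 0; aux=6
n=7: not <4, acc = 0+1 = 1; aux=13
n=4: not <4, acc = 1+1 = 2; aux=17
n=5: not <4, acc = 2+1 = 3; aux=22
n=2: <4, acc = 3*2+2 = 8; aux=23
n=4: not <4, acc = 8+1 = 9; aux=27
acc-aux = 9-27 = -18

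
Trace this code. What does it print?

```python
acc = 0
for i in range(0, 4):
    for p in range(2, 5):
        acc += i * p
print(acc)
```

54

i=0,p=2: acc = 0+0 = 0
i=0,p=3: acc = 0+0 = 0
i=0,p=4: acc = 0+0 = 0
i=1,p=2: acc = 0+2 = 2
i=1,p=3: acc = 2+3 = 5
i=1,p=4: acc = 5+4 = 9
i=2,p=2: acc = 9+4 = 13
i=2,p=3: acc = 13+6 = 19
i=2,p=4: acc = 19+8 = 27
i=3,p=2: acc = 27+6 = 33
i=3,p=3: acc = 33+9 = 42
i=3,p=4: acc = 42+12 = 54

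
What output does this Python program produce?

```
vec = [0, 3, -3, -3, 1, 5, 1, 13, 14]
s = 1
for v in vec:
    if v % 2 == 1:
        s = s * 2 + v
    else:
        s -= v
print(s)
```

205

v=0: not odd, s = 1-0 = 1
v=3: odd, s = 1*2+3 = 5
v=-3: odd, s = 5*2+(-3) = 7
v=-3: odd, s = 7*2+(-3) = 11
v=1: odd, s = 11*2+1 = 23
v=5: odd, s = 23*2+5 = 51
v=1: odd, s = 51*2+1 = 103
v=13: odd, s = 103*2+13 = 219
v=14: not odd, s = 219-14 = 205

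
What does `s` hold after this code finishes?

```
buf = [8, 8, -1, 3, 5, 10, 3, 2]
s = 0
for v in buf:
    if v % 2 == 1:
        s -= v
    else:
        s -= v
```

-38

v=8: not odd, s = 0-8 = -8
v=8: not odd, s = (-8)-8 = -16
v=-1: odd, s = (-16)-(-1) = -15
v=3: odd, s = (-15)-3 = -18
v=5: odd, s = (-18)-5 = -23
v=10: not odd, s = (-23)-10 = -33
v=3: odd, s = (-33)-3 = -36
v=2: not odd, s = (-36)-2 = -38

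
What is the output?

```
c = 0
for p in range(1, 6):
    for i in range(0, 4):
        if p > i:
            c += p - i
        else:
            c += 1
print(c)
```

40

p=1,i=0: 1>0, c = 0+1 = 1
p=1,i=1: not 1>1, c = 1+1 = 2
p=1,i=2: not 1>2, c = 2+1 = 3
p=1,i=3: not 1>3, c = 3+1 = 4
p=2,i=0: 2>0, c = 4+2 = 6
p=2,i=1: 2>1, c = 6+1 = 7
p=2,i=2: not 2>2, c = 7+1 = 8
p=2,i=3: not 2>3, c = 8+1 = 9
p=3,i=0: 3>0, c = 9+3 = 12
p=3,i=1: 3>1, c = 12+2 = 14
p=3,i=2: 3>2, c = 14+1 = 15
p=3,i=3: not 3>3, c = 15+1 = 16
p=4,i=0: 4>0, c = 16+4 = 20
p=4,i=1: 4>1, c = 20+3 = 23
p=4,i=2: 4>2, c = 23+2 = 25
p=4,i=3: 4>3, c = 25+1 = 26
p=5,i=0: 5>0, c = 26+5 = 31
p=5,i=1: 5>1, c = 31+4 = 35
p=5,i=2: 5>2, c = 35+3 = 38
p=5,i=3: 5>3, c = 38+2 = 40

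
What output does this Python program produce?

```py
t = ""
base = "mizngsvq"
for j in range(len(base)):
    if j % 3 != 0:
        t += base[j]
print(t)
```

izgsq

j=0: skip
j=1: add 'i' → 'i'
j=2: add 'z' → 'iz'
j=3: skip
j=4: add 'g' → 'izg'
j=5: add 's' → 'izgs'
j=6: skip
j=7: add 'q' → 'izgsq'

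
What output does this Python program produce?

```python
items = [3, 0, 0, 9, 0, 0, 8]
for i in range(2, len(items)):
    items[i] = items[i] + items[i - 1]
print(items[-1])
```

i=2: items[2] = 0+0 = 0 → [3, 0, 0, 9, 0, 0, 8]
i=3: items[3] = 9+0 = 9 → [3, 0, 0, 9, 0, 0, 8]
i=4: items[4] = 0+9 = 9 → [3, 0, 0, 9, 9, 0, 8]
i=5: items[5] = 0+9 = 9 → [3, 0, 0, 9, 9, 9, 8]
i=6: items[6] = 8+9 = 17 → [3, 0, 0, 9, 9, 9, 17]

17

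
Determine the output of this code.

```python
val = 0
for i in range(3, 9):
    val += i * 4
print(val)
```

i=3: val = 0+3*4 = 12
i=4: val = 12+4*4 = 28
i=5: val = 28+5*4 = 48
i=6: val = 48+6*4 = 72
i=7: val = 72+7*4 = 100
i=8: val = 100+8*4 = 132

132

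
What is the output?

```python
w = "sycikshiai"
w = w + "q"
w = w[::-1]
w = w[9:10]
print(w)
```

y

+ 'q' → 'sycikshiaiq'
reverse → 'qiaihskicys'
slice [9:10] → 'y'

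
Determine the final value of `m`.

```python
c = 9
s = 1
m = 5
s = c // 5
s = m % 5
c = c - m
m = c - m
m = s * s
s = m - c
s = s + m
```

0

s = 9//5 = 1
s = 5%5 = 0
c = 9-5 = 4
m = 4-5 = -1
m = 0*0 = 0
s = 0-4 = -4
s = (-4)+0 = -4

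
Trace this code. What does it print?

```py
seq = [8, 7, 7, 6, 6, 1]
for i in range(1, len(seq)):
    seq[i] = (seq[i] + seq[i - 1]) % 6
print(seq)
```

[8, 3, 4, 4, 4, 5]

i=1: seq[1] = (7+8)%6 = 3 → [8, 3, 7, 6, 6, 1]
i=2: seq[2] = (7+3)%6 = 4 → [8, 3, 4, 6, 6, 1]
i=3: seq[3] = (6+4)%6 = 4 → [8, 3, 4, 4, 6, 1]
i=4: seq[4] = (6+4)%6 = 4 → [8, 3, 4, 4, 4, 1]
i=5: seq[5] = (1+4)%6 = 5 → [8, 3, 4, 4, 4, 5]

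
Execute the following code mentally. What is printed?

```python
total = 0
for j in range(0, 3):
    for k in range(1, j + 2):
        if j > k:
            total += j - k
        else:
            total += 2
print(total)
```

11

j=0,k=1: not 0>1, total = 0+2 = 2
j=1,k=1: not 1>1, total = 2+2 = 4
j=1,k=2: not 1>2, total = 4+2 = 6
j=2,k=1: 2>1, total = 6+1 = 7
j=2,k=2: not 2>2, total = 7+2 = 9
j=2,k=3: not 2>3, total = 9+2 = 11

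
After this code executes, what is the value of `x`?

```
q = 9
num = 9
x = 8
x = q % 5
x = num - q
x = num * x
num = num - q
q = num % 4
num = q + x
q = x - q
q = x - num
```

0

x = 9%5 = 4
x = 9-9 = 0
x = 9*0 = 0
num = 9-9 = 0
q = 0%4 = 0
num = 0+0 = 0
q = 0-0 = 0
q = 0-0 = 0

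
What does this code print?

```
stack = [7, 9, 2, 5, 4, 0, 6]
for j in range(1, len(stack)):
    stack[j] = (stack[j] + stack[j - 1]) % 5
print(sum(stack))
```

21

j=1: stack[1] = (9+7)%5 = 1 → [7, 1, 2, 5, 4, 0, 6]
j=2: stack[2] = (2+1)%5 = 3 → [7, 1, 3, 5, 4, 0, 6]
j=3: stack[3] = (5+3)%5 = 3 → [7, 1, 3, 3, 4, 0, 6]
j=4: stack[4] = (4+3)%5 = 2 → [7, 1, 3, 3, 2, 0, 6]
j=5: stack[5] = (0+2)%5 = 2 → [7, 1, 3, 3, 2, 2, 6]
j=6: stack[6] = (6+2)%5 = 3 → [7, 1, 3, 3, 2, 2, 3]
sum = 21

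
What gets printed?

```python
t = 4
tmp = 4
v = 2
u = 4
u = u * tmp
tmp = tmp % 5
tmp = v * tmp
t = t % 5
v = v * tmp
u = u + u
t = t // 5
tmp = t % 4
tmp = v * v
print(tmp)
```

256

u = 4*4 = 16
tmp = 4%5 = 4
tmp = 2*4 = 8
t = 4%5 = 4
v = 2*8 = 16
u = 16+16 = 32
t = 4//5 = 0
tmp = 0%4 = 0
tmp = 16*16 = 256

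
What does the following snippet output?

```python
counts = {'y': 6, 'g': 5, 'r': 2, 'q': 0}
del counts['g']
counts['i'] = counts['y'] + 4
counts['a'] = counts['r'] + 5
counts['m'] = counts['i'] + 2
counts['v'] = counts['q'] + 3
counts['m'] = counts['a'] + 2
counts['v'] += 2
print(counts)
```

del 'g' → {'y': 6, 'r': 2, 'q': 0}
counts['i'] = counts['y']+4 = 10 → {'y': 6, 'r': 2, 'q': 0, 'i': 10}
counts['a'] = counts['r']+5 = 7 → {'y': 6, 'r': 2, 'q': 0, 'i': 10, 'a': 7}
counts['m'] = counts['i']+2 = 12 → {'y': 6, 'r': 2, 'q': 0, 'i': 10, 'a': 7, 'm': 12}
counts['v'] = counts['q']+3 = 3 → {'y': 6, 'r': 2, 'q': 0, 'i': 10, 'a': 7, 'm': 12, 'v': 3}
counts['m'] = counts['a']+2 = 9 → {'y': 6, 'r': 2, 'q': 0, 'i': 10, 'a': 7, 'm': 9, 'v': 3}
counts['v'] = 3+2 = 5 → {'y': 6, 'r': 2, 'q': 0, 'i': 10, 'a': 7, 'm': 9, 'v': 5}

{'y': 6, 'r': 2, 'q': 0, 'i': 10, 'a': 7, 'm': 9, 'v': 5}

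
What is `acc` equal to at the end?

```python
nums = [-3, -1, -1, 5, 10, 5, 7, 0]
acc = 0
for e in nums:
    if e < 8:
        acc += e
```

e=-3: <8, acc = 0+(-3) = -3
e=-1: <8, acc = (-3)+(-1) = -4
e=-1: <8, acc = (-4)+(-1) = -5
e=5: <8, acc = (-5)+5 = 0
e=10: not <8
e=5: <8, acc = 0+5 = 5
e=7: <8, acc = 5+7 = 12
e=0: <8, acc = 12+0 = 12

12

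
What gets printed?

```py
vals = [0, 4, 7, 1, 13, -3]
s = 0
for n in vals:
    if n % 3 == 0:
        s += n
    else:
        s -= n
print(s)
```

n=0: %3==0, s = 0+0 = 0
n=4: not %3==0, s = 0-4 = -4
n=7: not %3==0, s = (-4)-7 = -11
n=1: not %3==0, s = (-11)-1 = -12
n=13: not %3==0, s = (-12)-13 = -25
n=-3: %3==0, s = (-25)+(-3) = -28

-28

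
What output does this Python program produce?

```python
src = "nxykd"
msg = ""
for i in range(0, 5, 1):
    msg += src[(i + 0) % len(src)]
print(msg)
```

nxykd

i=0: add src[0]='n' → 'n'
i=1: add src[1]='x' → 'nx'
i=2: add src[2]='y' → 'nxy'
i=3: add src[3]='k' → 'nxyk'
i=4: add src[4]='d' → 'nxykd'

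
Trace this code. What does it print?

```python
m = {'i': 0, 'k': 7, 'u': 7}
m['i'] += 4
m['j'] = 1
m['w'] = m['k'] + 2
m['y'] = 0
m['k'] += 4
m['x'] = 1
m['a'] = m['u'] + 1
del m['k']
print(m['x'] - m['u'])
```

-6

m['i'] = 0+4 = 4 → {'i': 4, 'k': 7, 'u': 7}
m['j'] = 1 → {'i': 4, 'k': 7, 'u': 7, 'j': 1}
m['w'] = m['k']+2 = 9 → {'i': 4, 'k': 7, 'u': 7, 'j': 1, 'w': 9}
m['y'] = 0 → {'i': 4, 'k': 7, 'u': 7, 'j': 1, 'w': 9, 'y': 0}
m['k'] = 7+4 = 11 → {'i': 4, 'k': 11, 'u': 7, 'j': 1, 'w': 9, 'y': 0}
m['x'] = 1 → {'i': 4, 'k': 11, 'u': 7, 'j': 1, 'w': 9, 'y': 0, 'x': 1}
m['a'] = m['u']+1 = 8 → {'i': 4, 'k': 11, 'u': 7, 'j': 1, 'w': 9, 'y': 0, 'x': 1, 'a': 8}
del 'k' → {'i': 4, 'u': 7, 'j': 1, 'w': 9, 'y': 0, 'x': 1, 'a': 8}
m['x']-m['u'] = 1-7 = -6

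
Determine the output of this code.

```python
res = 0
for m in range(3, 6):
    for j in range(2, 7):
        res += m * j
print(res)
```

m=3,j=2: res = 0+6 = 6
m=3,j=3: res = 6+9 = 15
m=3,j=4: res = 15+12 = 27
m=3,j=5: res = 27+15 = 42
m=3,j=6: res = 42+18 = 60
m=4,j=2: res = 60+8 = 68
m=4,j=3: res = 68+12 = 80
m=4,j=4: res = 80+16 = 96
m=4,j=5: res = 96+20 = 116
m=4,j=6: res = 116+24 = 140
m=5,j=2: res = 140+10 = 150
m=5,j=3: res = 150+15 = 165
m=5,j=4: res = 165+20 = 185
m=5,j=5: res = 185+25 = 210
m=5,j=6: res = 210+30 = 240

240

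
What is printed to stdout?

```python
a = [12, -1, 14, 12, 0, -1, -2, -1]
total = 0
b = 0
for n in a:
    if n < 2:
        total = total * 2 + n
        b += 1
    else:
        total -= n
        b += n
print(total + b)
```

n=12: not <2, total = 0-12 = -12; b=12
n=-1: <2, total = (-12)*2+(-1) = -25; b=13
n=14: not <2, total = (-25)-14 = -39; b=27
n=12: not <2, total = (-39)-12 = -51; b=39
n=0: <2, total = (-51)*2+0 = -102; b=40
n=-1: <2, total = (-102)*2+(-1) = -205; b=41
n=-2: <2, total = (-205)*2+(-2) = -412; b=42
n=-1: <2, total = (-412)*2+(-1) = -825; b=43
total+b = (-825)+43 = -782

-782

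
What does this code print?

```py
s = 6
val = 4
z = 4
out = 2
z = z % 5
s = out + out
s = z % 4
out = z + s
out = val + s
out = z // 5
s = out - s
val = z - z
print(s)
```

z = 4%5 = 4
s = 2+2 = 4
s = 4%4 = 0
out = 4+0 = 4
out = 4+0 = 4
out = 4//5 = 0
s = 0-0 = 0
val = 4-4 = 0

0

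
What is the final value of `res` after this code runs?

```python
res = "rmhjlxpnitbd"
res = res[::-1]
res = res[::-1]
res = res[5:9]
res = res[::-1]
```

reverse → 'dbtinpxljhmr'
reverse → 'rmhjlxpnitbd'
slice [5:9] → 'xpni'
reverse → 'inpx'

'inpx'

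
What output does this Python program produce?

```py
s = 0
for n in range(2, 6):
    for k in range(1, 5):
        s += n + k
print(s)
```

n=2,k=1: s = 0+3 = 3
n=2,k=2: s = 3+4 = 7
n=2,k=3: s = 7+5 = 12
n=2,k=4: s = 12+6 = 18
n=3,k=1: s = 18+4 = 22
n=3,k=2: s = 22+5 = 27
n=3,k=3: s = 27+6 = 33
n=3,k=4: s = 33+7 = 40
n=4,k=1: s = 40+5 = 45
n=4,k=2: s = 45+6 = 51
n=4,k=3: s = 51+7 = 58
n=4,k=4: s = 58+8 = 66
n=5,k=1: s = 66+6 = 72
n=5,k=2: s = 72+7 = 79
n=5,k=3: s = 79+8 = 87
n=5,k=4: s = 87+9 = 96

96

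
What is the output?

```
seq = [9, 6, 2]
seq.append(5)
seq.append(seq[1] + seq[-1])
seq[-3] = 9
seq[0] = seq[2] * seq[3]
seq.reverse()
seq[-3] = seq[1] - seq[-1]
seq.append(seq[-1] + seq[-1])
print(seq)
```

append 5 → [9, 6, 2, 5]
append seq[1]+seq[-1] = 6+5 = 11 → [9, 6, 2, 5, 11]
seq[-3] = 9 → [9, 6, 9, 5, 11]
seq[0] = seq[2]*seq[3] = 9*5 = 45 → [45, 6, 9, 5, 11]
reverse → [11, 5, 9, 6, 45]
seq[-3] = seq[1]-seq[-1] = 5-45 = -40 → [11, 5, -40, 6, 45]
append seq[-1]+seq[-1] = 45+45 = 90 → [11, 5, -40, 6, 45, 90]

[11, 5, -40, 6, 45, 90]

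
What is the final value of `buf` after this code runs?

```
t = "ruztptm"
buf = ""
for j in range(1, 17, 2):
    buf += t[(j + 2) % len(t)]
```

'ttrzpmut'

j=1: add t[3]='t' → 't'
j=3: add t[5]='t' → 'tt'
j=5: add t[0]='r' → 'ttr'
j=7: add t[2]='z' → 'ttrz'
j=9: add t[4]='p' → 'ttrzp'
j=11: add t[6]='m' → 'ttrzpm'
j=13: add t[1]='u' → 'ttrzpmu'
j=15: add t[3]='t' → 'ttrzpmut'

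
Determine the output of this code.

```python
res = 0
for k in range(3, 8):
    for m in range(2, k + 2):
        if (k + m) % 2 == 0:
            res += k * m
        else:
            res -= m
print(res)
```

k=3,m=2: odd sum, res = 0-2 = -2
k=3,m=3: even sum, res = (-2)+9 = 7
k=3,m=4: odd sum, res = 7-4 = 3
k=4,m=2: even sum, res = 3+8 = 11
k=4,m=3: odd sum, res = 11-3 = 8
k=4,m=4: even sum, res = 8+16 = 24
k=4,m=5: odd sum, res = 24-5 = 19
k=5,m=2: odd sum, res = 19-2 = 17
k=5,m=3: even sum, res = 17+15 = 32
k=5,m=4: odd sum, res = 32-4 = 28
k=5,m=5: even sum, res = 28+25 = 53
k=5,m=6: odd sum, res = 53-6 = 47
k=6,m=2: even sum, res = 47+12 = 59
k=6,m=3: odd sum, res = 59-3 = 56
k=6,m=4: even sum, res = 56+24 = 80
k=6,m=5: odd sum, res = 80-5 = 75
k=6,m=6: even sum, res = 75+36 = 111
k=6,m=7: odd sum, res = 111-7 = 104
k=7,m=2: odd sum, res = 104-2 = 102
k=7,m=3: even sum, res = 102+21 = 123
k=7,m=4: odd sum, res = 123-4 = 119
k=7,m=5: even sum, res = 119+35 = 154
k=7,m=6: odd sum, res = 154-6 = 148
k=7,m=7: even sum, res = 148+49 = 197
k=7,m=8: odd sum, res = 197-8 = 189

189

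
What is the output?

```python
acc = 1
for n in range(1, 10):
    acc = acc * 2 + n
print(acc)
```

1525

n=1: acc = 1*2+1 = 3
n=2: acc = 3*2+2 = 8
n=3: acc = 8*2+3 = 19
n=4: acc = 19*2+4 = 42
n=5: acc = 42*2+5 = 89
n=6: acc = 89*2+6 = 184
n=7: acc = 184*2+7 = 375
n=8: acc = 375*2+8 = 758
n=9: acc = 758*2+9 = 1525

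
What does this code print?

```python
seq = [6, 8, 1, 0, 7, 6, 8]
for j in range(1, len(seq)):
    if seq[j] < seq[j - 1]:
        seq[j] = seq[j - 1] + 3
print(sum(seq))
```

j=1: 8>=6, unchanged → [6, 8, 1, 0, 7, 6, 8]
j=2: 1<8, seq[2] = 8+3 = 11 → [6, 8, 11, 0, 7, 6, 8]
j=3: 0<11, seq[3] = 11+3 = 14 → [6, 8, 11, 14, 7, 6, 8]
j=4: 7<14, seq[4] = 14+3 = 17 → [6, 8, 11, 14, 17, 6, 8]
j=5: 6<17, seq[5] = 17+3 = 20 → [6, 8, 11, 14, 17, 20, 8]
j=6: 8<20, seq[6] = 20+3 = 23 → [6, 8, 11, 14, 17, 20, 23]
sum = 99

99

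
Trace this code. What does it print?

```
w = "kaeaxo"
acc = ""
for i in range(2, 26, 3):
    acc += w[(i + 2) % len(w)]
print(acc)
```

i=2: add w[4]='x' → 'x'
i=5: add w[1]='a' → 'xa'
i=8: add w[4]='x' → 'xax'
i=11: add w[1]='a' → 'xaxa'
i=14: add w[4]='x' → 'xaxax'
i=17: add w[1]='a' → 'xaxaxa'
i=20: add w[4]='x' → 'xaxaxax'
i=23: add w[1]='a' → 'xaxaxaxa'

xaxaxaxa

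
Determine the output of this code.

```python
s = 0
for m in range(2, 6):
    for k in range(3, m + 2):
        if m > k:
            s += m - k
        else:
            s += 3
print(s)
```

25

m=2,k=3: not 2>3, s = 0+3 = 3
m=3,k=3: not 3>3, s = 3+3 = 6
m=3,k=4: not 3>4, s = 6+3 = 9
m=4,k=3: 4>3, s = 9+1 = 10
m=4,k=4: not 4>4, s = 10+3 = 13
m=4,k=5: not 4>5, s = 13+3 = 16
m=5,k=3: 5>3, s = 16+2 = 18
m=5,k=4: 5>4, s = 18+1 = 19
m=5,k=5: not 5>5, s = 19+3 = 22
m=5,k=6: not 5>6, s = 22+3 = 25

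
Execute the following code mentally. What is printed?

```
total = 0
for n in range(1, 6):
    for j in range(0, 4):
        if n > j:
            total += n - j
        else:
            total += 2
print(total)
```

46

n=1,j=0: 1>0, total = 0+1 = 1
n=1,j=1: not 1>1, total = 1+2 = 3
n=1,j=2: not 1>2, total = 3+2 = 5
n=1,j=3: not 1>3, total = 5+2 = 7
n=2,j=0: 2>0, total = 7+2 = 9
n=2,j=1: 2>1, total = 9+1 = 10
n=2,j=2: not 2>2, total = 10+2 = 12
n=2,j=3: not 2>3, total = 12+2 = 14
n=3,j=0: 3>0, total = 14+3 = 17
n=3,j=1: 3>1, total = 17+2 = 19
n=3,j=2: 3>2, total = 19+1 = 20
n=3,j=3: not 3>3, total = 20+2 = 22
n=4,j=0: 4>0, total = 22+4 = 26
n=4,j=1: 4>1, total = 26+3 = 29
n=4,j=2: 4>2, total = 29+2 = 31
n=4,j=3: 4>3, total = 31+1 = 32
n=5,j=0: 5>0, total = 32+5 = 37
n=5,j=1: 5>1, total = 37+4 = 41
n=5,j=2: 5>2, total = 41+3 = 44
n=5,j=3: 5>3, total = 44+2 = 46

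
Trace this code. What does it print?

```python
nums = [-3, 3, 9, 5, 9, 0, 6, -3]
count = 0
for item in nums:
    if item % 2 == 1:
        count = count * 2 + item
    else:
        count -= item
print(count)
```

47

item=-3: odd, count = 0*2+(-3) = -3
item=3: odd, count = (-3)*2+3 = -3
item=9: odd, count = (-3)*2+9 = 3
item=5: odd, count = 3*2+5 = 11
item=9: odd, count = 11*2+9 = 31
item=0: not odd, count = 31-0 = 31
item=6: not odd, count = 31-6 = 25
item=-3: odd, count = 25*2+(-3) = 47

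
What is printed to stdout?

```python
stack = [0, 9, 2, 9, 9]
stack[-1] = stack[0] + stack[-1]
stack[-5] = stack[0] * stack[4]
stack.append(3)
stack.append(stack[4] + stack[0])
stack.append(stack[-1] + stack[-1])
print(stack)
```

stack[-1] = stack[0]+stack[-1] = 0+9 = 9 → [0, 9, 2, 9, 9]
stack[-5] = stack[0]*stack[4] = 0*9 = 0 → [0, 9, 2, 9, 9]
append 3 → [0, 9, 2, 9, 9, 3]
append stack[4]+stack[0] = 9+0 = 9 → [0, 9, 2, 9, 9, 3, 9]
append stack[-1]+stack[-1] = 9+9 = 18 → [0, 9, 2, 9, 9, 3, 9, 18]

[0, 9, 2, 9, 9, 3, 9, 18]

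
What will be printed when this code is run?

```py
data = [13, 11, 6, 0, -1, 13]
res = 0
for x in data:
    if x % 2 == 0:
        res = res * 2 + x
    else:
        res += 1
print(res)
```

x=13: not even, res = 0+1 = 1
x=11: not even, res = 1+1 = 2
x=6: even, res = 2*2+6 = 10
x=0: even, res = 10*2+0 = 20
x=-1: not even, res = 20+1 = 21
x=13: not even, res = 21+1 = 22

22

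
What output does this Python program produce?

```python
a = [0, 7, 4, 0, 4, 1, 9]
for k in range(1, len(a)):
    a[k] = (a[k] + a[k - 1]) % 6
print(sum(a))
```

k=1: a[1] = (7+0)%6 = 1 → [0, 1, 4, 0, 4, 1, 9]
k=2: a[2] = (4+1)%6 = 5 → [0, 1, 5, 0, 4, 1, 9]
k=3: a[3] = (0+5)%6 = 5 → [0, 1, 5, 5, 4, 1, 9]
k=4: a[4] = (4+5)%6 = 3 → [0, 1, 5, 5, 3, 1, 9]
k=5: a[5] = (1+3)%6 = 4 → [0, 1, 5, 5, 3, 4, 9]
k=6: a[6] = (9+4)%6 = 1 → [0, 1, 5, 5, 3, 4, 1]
sum = 19

19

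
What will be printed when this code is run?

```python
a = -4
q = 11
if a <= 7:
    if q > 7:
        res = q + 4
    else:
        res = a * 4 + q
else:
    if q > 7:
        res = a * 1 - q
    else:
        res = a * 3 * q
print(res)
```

15

a=-4, q=11
a <= 7 is True; q > 7 is True
→ res = q + 4 = 15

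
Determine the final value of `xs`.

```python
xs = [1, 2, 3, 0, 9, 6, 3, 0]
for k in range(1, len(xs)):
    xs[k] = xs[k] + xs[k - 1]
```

k=1: xs[1] = 2+1 = 3 → [1, 3, 3, 0, 9, 6, 3, 0]
k=2: xs[2] = 3+3 = 6 → [1, 3, 6, 0, 9, 6, 3, 0]
k=3: xs[3] = 0+6 = 6 → [1, 3, 6, 6, 9, 6, 3, 0]
k=4: xs[4] = 9+6 = 15 → [1, 3, 6, 6, 15, 6, 3, 0]
k=5: xs[5] = 6+15 = 21 → [1, 3, 6, 6, 15, 21, 3, 0]
k=6: xs[6] = 3+21 = 24 → [1, 3, 6, 6, 15, 21, 24, 0]
k=7: xs[7] = 0+24 = 24 → [1, 3, 6, 6, 15, 21, 24, 24]

[1, 3, 6, 6, 15, 21, 24, 24]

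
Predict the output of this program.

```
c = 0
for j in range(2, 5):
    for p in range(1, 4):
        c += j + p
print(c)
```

j=2,p=1: c = 0+3 = 3
j=2,p=2: c = 3+4 = 7
j=2,p=3: c = 7+5 = 12
j=3,p=1: c = 12+4 = 16
j=3,p=2: c = 16+5 = 21
j=3,p=3: c = 21+6 = 27
j=4,p=1: c = 27+5 = 32
j=4,p=2: c = 32+6 = 38
j=4,p=3: c = 38+7 = 45

45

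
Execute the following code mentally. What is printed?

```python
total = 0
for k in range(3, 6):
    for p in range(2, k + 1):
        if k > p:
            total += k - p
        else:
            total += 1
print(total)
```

k=3,p=2: 3>2, total = 0+1 = 1
k=3,p=3: not 3>3, total = 1+1 = 2
k=4,p=2: 4>2, total = 2+2 = 4
k=4,p=3: 4>3, total = 4+1 = 5
k=4,p=4: not 4>4, total = 5+1 = 6
k=5,p=2: 5>2, total = 6+3 = 9
k=5,p=3: 5>3, total = 9+2 = 11
k=5,p=4: 5>4, total = 11+1 = 12
k=5,p=5: not 5>5, total = 12+1 = 13

13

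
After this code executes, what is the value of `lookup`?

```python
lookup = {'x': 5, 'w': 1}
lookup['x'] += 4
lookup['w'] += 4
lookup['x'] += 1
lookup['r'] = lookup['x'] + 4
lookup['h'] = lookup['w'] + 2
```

{'x': 10, 'w': 5, 'r': 14, 'h': 7}

lookup['x'] = 5+4 = 9 → {'x': 9, 'w': 1}
lookup['w'] = 1+4 = 5 → {'x': 9, 'w': 5}
lookup['x'] = 9+1 = 10 → {'x': 10, 'w': 5}
lookup['r'] = lookup['x']+4 = 14 → {'x': 10, 'w': 5, 'r': 14}
lookup['h'] = lookup['w']+2 = 7 → {'x': 10, 'w': 5, 'r': 14, 'h': 7}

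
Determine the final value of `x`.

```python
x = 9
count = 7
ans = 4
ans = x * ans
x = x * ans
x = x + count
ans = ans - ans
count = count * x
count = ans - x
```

ans = 9*4 = 36
x = 9*36 = 324
x = 324+7 = 331
ans = 36-36 = 0
count = 7*331 = 2317
count = 0-331 = -331

331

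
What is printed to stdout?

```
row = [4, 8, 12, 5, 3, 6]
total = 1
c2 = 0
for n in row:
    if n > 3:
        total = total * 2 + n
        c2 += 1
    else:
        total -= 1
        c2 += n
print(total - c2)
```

n=4: >3, total = 1*2+4 = 6; c2=1
n=8: >3, total = 6*2+8 = 20; c2=2
n=12: >3, total = 20*2+12 = 52; c2=3
n=5: >3, total = 52*2+5 = 109; c2=4
n=3: not >3, total = 109-1 = 108; c2=7
n=6: >3, total = 108*2+6 = 222; c2=8
total-c2 = 222-8 = 214

214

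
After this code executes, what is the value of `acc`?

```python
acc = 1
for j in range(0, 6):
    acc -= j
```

j=0: acc = 1-0 = 1
j=1: acc = 1-1 = 0
j=2: acc = 0-2 = -2
j=3: acc = (-2)-3 = -5
j=4: acc = (-5)-4 = -9
j=5: acc = (-9)-5 = -14

-14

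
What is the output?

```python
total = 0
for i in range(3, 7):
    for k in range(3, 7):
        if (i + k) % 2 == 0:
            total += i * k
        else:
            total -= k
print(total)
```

128

i=3,k=3: even sum, total = 0+9 = 9
i=3,k=4: odd sum, total = 9-4 = 5
i=3,k=5: even sum, total = 5+15 = 20
i=3,k=6: odd sum, total = 20-6 = 14
i=4,k=3: odd sum, total = 14-3 = 11
i=4,k=4: even sum, total = 11+16 = 27
i=4,k=5: odd sum, total = 27-5 = 22
i=4,k=6: even sum, total = 22+24 = 46
i=5,k=3: even sum, total = 46+15 = 61
i=5,k=4: odd sum, total = 61-4 = 57
i=5,k=5: even sum, total = 57+25 = 82
i=5,k=6: odd sum, total = 82-6 = 76
i=6,k=3: odd sum, total = 76-3 = 73
i=6,k=4: even sum, total = 73+24 = 97
i=6,k=5: odd sum, total = 97-5 = 92
i=6,k=6: even sum, total = 92+36 = 128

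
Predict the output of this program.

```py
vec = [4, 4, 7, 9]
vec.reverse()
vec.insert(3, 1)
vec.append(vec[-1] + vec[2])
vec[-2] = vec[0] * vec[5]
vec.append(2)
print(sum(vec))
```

103

reverse → [9, 7, 4, 4]
insert 1 at 3 → [9, 7, 4, 1, 4]
append vec[-1]+vec[2] = 4+4 = 8 → [9, 7, 4, 1, 4, 8]
vec[-2] = vec[0]*vec[5] = 9*8 = 72 → [9, 7, 4, 1, 72, 8]
append 2 → [9, 7, 4, 1, 72, 8, 2]
sum = 103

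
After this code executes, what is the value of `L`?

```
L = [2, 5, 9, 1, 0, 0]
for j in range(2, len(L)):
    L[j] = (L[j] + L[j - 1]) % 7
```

j=2: L[2] = (9+5)%7 = 0 → [2, 5, 0, 1, 0, 0]
j=3: L[3] = (1+0)%7 = 1 → [2, 5, 0, 1, 0, 0]
j=4: L[4] = (0+1)%7 = 1 → [2, 5, 0, 1, 1, 0]
j=5: L[5] = (0+1)%7 = 1 → [2, 5, 0, 1, 1, 1]

[2, 5, 0, 1, 1, 1]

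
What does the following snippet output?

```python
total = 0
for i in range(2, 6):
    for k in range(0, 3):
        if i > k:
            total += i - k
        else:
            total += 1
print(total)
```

i=2,k=0: 2>0, total = 0+2 = 2
i=2,k=1: 2>1, total = 2+1 = 3
i=2,k=2: not 2>2, total = 3+1 = 4
i=3,k=0: 3>0, total = 4+3 = 7
i=3,k=1: 3>1, total = 7+2 = 9
i=3,k=2: 3>2, total = 9+1 = 10
i=4,k=0: 4>0, total = 10+4 = 14
i=4,k=1: 4>1, total = 14+3 = 17
i=4,k=2: 4>2, total = 17+2 = 19
i=5,k=0: 5>0, total = 19+5 = 24
i=5,k=1: 5>1, total = 24+4 = 28
i=5,k=2: 5>2, total = 28+3 = 31

31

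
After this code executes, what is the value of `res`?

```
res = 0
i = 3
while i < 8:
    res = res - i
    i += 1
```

-25

i=3: res = 0-3 = -3
i=4: res = (-3)-4 = -7
i=5: res = (-7)-5 = -12
i=6: res = (-12)-6 = -18
i=7: res = (-18)-7 = -25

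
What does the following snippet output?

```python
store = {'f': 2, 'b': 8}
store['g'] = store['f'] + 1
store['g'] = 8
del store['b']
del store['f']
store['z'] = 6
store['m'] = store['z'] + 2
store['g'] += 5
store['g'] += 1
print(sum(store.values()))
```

store['g'] = store['f']+1 = 3 → {'f': 2, 'b': 8, 'g': 3}
store['g'] = 8 → {'f': 2, 'b': 8, 'g': 8}
del 'b' → {'f': 2, 'g': 8}
del 'f' → {'g': 8}
store['z'] = 6 → {'g': 8, 'z': 6}
store['m'] = store['z']+2 = 8 → {'g': 8, 'z': 6, 'm': 8}
store['g'] = 8+5 = 13 → {'g': 13, 'z': 6, 'm': 8}
store['g'] = 13+1 = 14 → {'g': 14, 'z': 6, 'm': 8}
sum of values = 28

28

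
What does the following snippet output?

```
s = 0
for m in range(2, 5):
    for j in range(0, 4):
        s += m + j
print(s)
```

54

m=2,j=0: s = 0+2 = 2
m=2,j=1: s = 2+3 = 5
m=2,j=2: s = 5+4 = 9
m=2,j=3: s = 9+5 = 14
m=3,j=0: s = 14+3 = 17
m=3,j=1: s = 17+4 = 21
m=3,j=2: s = 21+5 = 26
m=3,j=3: s = 26+6 = 32
m=4,j=0: s = 32+4 = 36
m=4,j=1: s = 36+5 = 41
m=4,j=2: s = 41+6 = 47
m=4,j=3: s = 47+7 = 54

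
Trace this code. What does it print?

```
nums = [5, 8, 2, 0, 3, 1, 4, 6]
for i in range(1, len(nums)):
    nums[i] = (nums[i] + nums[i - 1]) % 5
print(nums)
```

i=1: nums[1] = (8+5)%5 = 3 → [5, 3, 2, 0, 3, 1, 4, 6]
i=2: nums[2] = (2+3)%5 = 0 → [5, 3, 0, 0, 3, 1, 4, 6]
i=3: nums[3] = (0+0)%5 = 0 → [5, 3, 0, 0, 3, 1, 4, 6]
i=4: nums[4] = (3+0)%5 = 3 → [5, 3, 0, 0, 3, 1, 4, 6]
i=5: nums[5] = (1+3)%5 = 4 → [5, 3, 0, 0, 3, 4, 4, 6]
i=6: nums[6] = (4+4)%5 = 3 → [5, 3, 0, 0, 3, 4, 3, 6]
i=7: nums[7] = (6+3)%5 = 4 → [5, 3, 0, 0, 3, 4, 3, 4]

[5, 3, 0, 0, 3, 4, 3, 4]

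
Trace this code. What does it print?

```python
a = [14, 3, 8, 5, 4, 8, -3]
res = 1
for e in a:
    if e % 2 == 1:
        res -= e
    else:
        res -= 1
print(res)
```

-8

e=14: not odd, res = 1-1 = 0
e=3: odd, res = 0-3 = -3
e=8: not odd, res = (-3)-1 = -4
e=5: odd, res = (-4)-5 = -9
e=4: not odd, res = (-9)-1 = -10
e=8: not odd, res = (-10)-1 = -11
e=-3: odd, res = (-11)-(-3) = -8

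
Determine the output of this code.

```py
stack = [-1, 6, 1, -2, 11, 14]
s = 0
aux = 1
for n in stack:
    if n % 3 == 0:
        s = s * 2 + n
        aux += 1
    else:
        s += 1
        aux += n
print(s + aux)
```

n=-1: not %3==0, s = 0+1 = 1; aux=0
n=6: %3==0, s = 1*2+6 = 8; aux=1
n=1: not %3==0, s = 8+1 = 9; aux=2
n=-2: not %3==0, s = 9+1 = 10; aux=0
n=11: not %3==0, s = 10+1 = 11; aux=11
n=14: not %3==0, s = 11+1 = 12; aux=25
s+aux = 12+25 = 37

37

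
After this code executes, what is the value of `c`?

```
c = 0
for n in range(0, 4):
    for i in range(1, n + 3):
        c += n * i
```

71

n=0,i=1: c = 0+0 = 0
n=0,i=2: c = 0+0 = 0
n=1,i=1: c = 0+1 = 1
n=1,i=2: c = 1+2 = 3
n=1,i=3: c = 3+3 = 6
n=2,i=1: c = 6+2 = 8
n=2,i=2: c = 8+4 = 12
n=2,i=3: c = 12+6 = 18
n=2,i=4: c = 18+8 = 26
n=3,i=1: c = 26+3 = 29
n=3,i=2: c = 29+6 = 35
n=3,i=3: c = 35+9 = 44
n=3,i=4: c = 44+12 = 56
n=3,i=5: c = 56+15 = 71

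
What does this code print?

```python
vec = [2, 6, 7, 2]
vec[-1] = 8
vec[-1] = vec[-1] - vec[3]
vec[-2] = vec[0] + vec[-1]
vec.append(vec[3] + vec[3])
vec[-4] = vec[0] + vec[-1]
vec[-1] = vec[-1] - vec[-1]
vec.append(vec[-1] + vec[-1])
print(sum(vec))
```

6

vec[-1] = 8 → [2, 6, 7, 8]
vec[-1] = vec[-1]-vec[3] = 8-8 = 0 → [2, 6, 7, 0]
vec[-2] = vec[0]+vec[-1] = 2+0 = 2 → [2, 6, 2, 0]
append vec[3]+vec[3] = 0+0 = 0 → [2, 6, 2, 0, 0]
vec[-4] = vec[0]+vec[-1] = 2+0 = 2 → [2, 2, 2, 0, 0]
vec[-1] = vec[-1]-vec[-1] = 0-0 = 0 → [2, 2, 2, 0, 0]
append vec[-1]+vec[-1] = 0+0 = 0 → [2, 2, 2, 0, 0, 0]
sum = 6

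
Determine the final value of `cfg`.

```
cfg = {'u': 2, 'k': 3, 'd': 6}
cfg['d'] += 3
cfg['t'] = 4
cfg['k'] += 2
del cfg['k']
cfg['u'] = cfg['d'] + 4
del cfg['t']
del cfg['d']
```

{'u': 13}

cfg['d'] = 6+3 = 9 → {'u': 2, 'k': 3, 'd': 9}
cfg['t'] = 4 → {'u': 2, 'k': 3, 'd': 9, 't': 4}
cfg['k'] = 3+2 = 5 → {'u': 2, 'k': 5, 'd': 9, 't': 4}
del 'k' → {'u': 2, 'd': 9, 't': 4}
cfg['u'] = cfg['d']+4 = 13 → {'u': 13, 'd': 9, 't': 4}
del 't' → {'u': 13, 'd': 9}
del 'd' → {'u': 13}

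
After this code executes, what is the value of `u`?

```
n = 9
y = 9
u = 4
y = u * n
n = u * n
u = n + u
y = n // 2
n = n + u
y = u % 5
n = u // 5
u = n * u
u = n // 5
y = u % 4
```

1

y = 4*9 = 36
n = 4*9 = 36
u = 36+4 = 40
y = 36//2 = 18
n = 36+40 = 76
y = 40%5 = 0
n = 40//5 = 8
u = 8*40 = 320
u = 8//5 = 1
y = 1%4 = 1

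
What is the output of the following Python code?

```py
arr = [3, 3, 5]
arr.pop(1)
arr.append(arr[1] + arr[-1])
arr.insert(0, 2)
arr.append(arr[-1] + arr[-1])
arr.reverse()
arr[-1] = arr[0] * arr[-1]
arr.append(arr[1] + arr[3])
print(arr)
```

[20, 10, 5, 3, 40, 13]

pop(1) removes 3 → [3, 5]
append arr[1]+arr[-1] = 5+5 = 10 → [3, 5, 10]
insert 2 at 0 → [2, 3, 5, 10]
append arr[-1]+arr[-1] = 10+10 = 20 → [2, 3, 5, 10, 20]
reverse → [20, 10, 5, 3, 2]
arr[-1] = arr[0]*arr[-1] = 20*2 = 40 → [20, 10, 5, 3, 40]
append arr[1]+arr[3] = 10+3 = 13 → [20, 10, 5, 3, 40, 13]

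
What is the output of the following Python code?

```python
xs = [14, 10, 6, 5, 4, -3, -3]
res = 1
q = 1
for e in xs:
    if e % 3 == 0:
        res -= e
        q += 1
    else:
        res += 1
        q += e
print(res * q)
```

e=14: not %3==0, res = 1+1 = 2; q=15
e=10: not %3==0, res = 2+1 = 3; q=25
e=6: %3==0, res = 3-6 = -3; q=26
e=5: not %3==0, res = (-3)+1 = -2; q=31
e=4: not %3==0, res = (-2)+1 = -1; q=35
e=-3: %3==0, res = (-1)-(-3) = 2; q=36
e=-3: %3==0, res = 2-(-3) = 5; q=37
res*q = 5*37 = 185

185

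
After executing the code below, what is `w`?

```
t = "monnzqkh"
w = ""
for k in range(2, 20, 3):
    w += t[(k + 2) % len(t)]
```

k=2: add t[4]='z' → 'z'
k=5: add t[7]='h' → 'zh'
k=8: add t[2]='n' → 'zhn'
k=11: add t[5]='q' → 'zhnq'
k=14: add t[0]='m' → 'zhnqm'
k=17: add t[3]='n' → 'zhnqmn'

'zhnqmn'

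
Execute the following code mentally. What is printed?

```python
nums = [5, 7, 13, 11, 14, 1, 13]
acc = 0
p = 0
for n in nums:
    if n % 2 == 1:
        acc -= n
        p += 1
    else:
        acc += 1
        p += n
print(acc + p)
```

-29

n=5: odd, acc = 0-5 = -5; p=1
n=7: odd, acc = (-5)-7 = -12; p=2
n=13: odd, acc = (-12)-13 = -25; p=3
n=11: odd, acc = (-25)-11 = -36; p=4
n=14: not odd, acc = (-36)+1 = -35; p=18
n=1: odd, acc = (-35)-1 = -36; p=19
n=13: odd, acc = (-36)-13 = -49; p=20
acc+p = (-49)+20 = -29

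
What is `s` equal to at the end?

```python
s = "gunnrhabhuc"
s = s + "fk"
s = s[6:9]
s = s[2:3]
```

+ 'fk' → 'gunnrhabhucfk'
slice [6:9] → 'abh'
slice [2:3] → 'h'

'h'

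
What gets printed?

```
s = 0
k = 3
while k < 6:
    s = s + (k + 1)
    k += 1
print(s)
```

k=3: s = 0+4 = 4
k=4: s = 4+5 = 9
k=5: s = 9+6 = 15

15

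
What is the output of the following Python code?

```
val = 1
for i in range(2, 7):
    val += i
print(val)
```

i=2: val = 1+2 = 3
i=3: val = 3+3 = 6
i=4: val = 6+4 = 10
i=5: val = 10+5 = 15
i=6: val = 15+6 = 21

21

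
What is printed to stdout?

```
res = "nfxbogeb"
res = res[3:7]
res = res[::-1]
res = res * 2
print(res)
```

slice [3:7] → 'boge'
reverse → 'egob'
repeat ×2 → 'egobegob'

egobegob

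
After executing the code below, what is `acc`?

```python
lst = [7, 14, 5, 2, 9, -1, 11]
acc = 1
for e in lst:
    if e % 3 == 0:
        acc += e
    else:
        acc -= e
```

e=7: not %3==0, acc = 1-7 = -6
e=14: not %3==0, acc = (-6)-14 = -20
e=5: not %3==0, acc = (-20)-5 = -25
e=2: not %3==0, acc = (-25)-2 = -27
e=9: %3==0, acc = (-27)+9 = -18
e=-1: not %3==0, acc = (-18)-(-1) = -17
e=11: not %3==0, acc = (-17)-11 = -28

-28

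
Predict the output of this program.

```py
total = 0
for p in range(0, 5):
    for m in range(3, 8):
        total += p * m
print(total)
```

p=0,m=3: total = 0+0 = 0
p=0,m=4: total = 0+0 = 0
p=0,m=5: total = 0+0 = 0
p=0,m=6: total = 0+0 = 0
p=0,m=7: total = 0+0 = 0
p=1,m=3: total = 0+3 = 3
p=1,m=4: total = 3+4 = 7
p=1,m=5: total = 7+5 = 12
p=1,m=6: total = 12+6 = 18
p=1,m=7: total = 18+7 = 25
p=2,m=3: total = 25+6 = 31
p=2,m=4: total = 31+8 = 39
p=2,m=5: total = 39+10 = 49
p=2,m=6: total = 49+12 = 61
p=2,m=7: total = 61+14 = 75
p=3,m=3: total = 75+9 = 84
p=3,m=4: total = 84+12 = 96
p=3,m=5: total = 96+15 = 111
p=3,m=6: total = 111+18 = 129
p=3,m=7: total = 129+21 = 150
p=4,m=3: total = 150+12 = 162
p=4,m=4: total = 162+16 = 178
p=4,m=5: total = 178+20 = 198
p=4,m=6: total = 198+24 = 222
p=4,m=7: total = 222+28 = 250

250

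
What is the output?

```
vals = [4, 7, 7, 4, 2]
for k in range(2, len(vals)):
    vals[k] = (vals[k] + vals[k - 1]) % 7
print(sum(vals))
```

k=2: vals[2] = (7+7)%7 = 0 → [4, 7, 0, 4, 2]
k=3: vals[3] = (4+0)%7 = 4 → [4, 7, 0, 4, 2]
k=4: vals[4] = (2+4)%7 = 6 → [4, 7, 0, 4, 6]
sum = 21

21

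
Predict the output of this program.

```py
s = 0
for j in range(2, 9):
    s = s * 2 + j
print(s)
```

j=2: s = 0*2+2 = 2
j=3: s = 2*2+3 = 7
j=4: s = 7*2+4 = 18
j=5: s = 18*2+5 = 41
j=6: s = 41*2+6 = 88
j=7: s = 88*2+7 = 183
j=8: s = 183*2+8 = 374

374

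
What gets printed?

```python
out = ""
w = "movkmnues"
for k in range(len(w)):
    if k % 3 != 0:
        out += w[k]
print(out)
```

k=0: skip
k=1: add 'o' → 'o'
k=2: add 'v' → 'ov'
k=3: skip
k=4: add 'm' → 'ovm'
k=5: add 'n' → 'ovmn'
k=6: skip
k=7: add 'e' → 'ovmne'
k=8: add 's' → 'ovmnes'

ovmnes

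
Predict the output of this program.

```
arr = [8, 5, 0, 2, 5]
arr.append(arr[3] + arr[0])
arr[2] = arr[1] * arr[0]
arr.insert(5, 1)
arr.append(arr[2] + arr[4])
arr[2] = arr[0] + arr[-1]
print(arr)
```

[8, 5, 53, 2, 5, 1, 10, 45]

append arr[3]+arr[0] = 2+8 = 10 → [8, 5, 0, 2, 5, 10]
arr[2] = arr[1]*arr[0] = 5*8 = 40 → [8, 5, 40, 2, 5, 10]
insert 1 at 5 → [8, 5, 40, 2, 5, 1, 10]
append arr[2]+arr[4] = 40+5 = 45 → [8, 5, 40, 2, 5, 1, 10, 45]
arr[2] = arr[0]+arr[-1] = 8+45 = 53 → [8, 5, 53, 2, 5, 1, 10, 45]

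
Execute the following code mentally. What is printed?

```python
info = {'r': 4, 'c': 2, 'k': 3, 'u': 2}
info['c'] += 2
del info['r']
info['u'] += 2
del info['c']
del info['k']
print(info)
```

{'u': 4}

info['c'] = 2+2 = 4 → {'r': 4, 'c': 4, 'k': 3, 'u': 2}
del 'r' → {'c': 4, 'k': 3, 'u': 2}
info['u'] = 2+2 = 4 → {'c': 4, 'k': 3, 'u': 4}
del 'c' → {'k': 3, 'u': 4}
del 'k' → {'u': 4}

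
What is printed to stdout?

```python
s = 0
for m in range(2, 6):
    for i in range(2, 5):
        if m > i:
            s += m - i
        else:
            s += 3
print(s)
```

m=2,i=2: not 2>2, s = 0+3 = 3
m=2,i=3: not 2>3, s = 3+3 = 6
m=2,i=4: not 2>4, s = 6+3 = 9
m=3,i=2: 3>2, s = 9+1 = 10
m=3,i=3: not 3>3, s = 10+3 = 13
m=3,i=4: not 3>4, s = 13+3 = 16
m=4,i=2: 4>2, s = 16+2 = 18
m=4,i=3: 4>3, s = 18+1 = 19
m=4,i=4: not 4>4, s = 19+3 = 22
m=5,i=2: 5>2, s = 22+3 = 25
m=5,i=3: 5>3, s = 25+2 = 27
m=5,i=4: 5>4, s = 27+1 = 28

28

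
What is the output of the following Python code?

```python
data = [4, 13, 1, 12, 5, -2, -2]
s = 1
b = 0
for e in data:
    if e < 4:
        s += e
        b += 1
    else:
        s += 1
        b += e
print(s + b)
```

39

e=4: not <4, s = 1+1 = 2; b=4
e=13: not <4, s = 2+1 = 3; b=17
e=1: <4, s = 3+1 = 4; b=18
e=12: not <4, s = 4+1 = 5; b=30
e=5: not <4, s = 5+1 = 6; b=35
e=-2: <4, s = 6+(-2) = 4; b=36
e=-2: <4, s = 4+(-2) = 2; b=37
s+b = 2+37 = 39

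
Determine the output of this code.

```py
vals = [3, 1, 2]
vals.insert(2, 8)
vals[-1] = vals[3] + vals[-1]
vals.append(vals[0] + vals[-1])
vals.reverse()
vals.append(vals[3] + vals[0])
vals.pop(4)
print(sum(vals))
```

insert 8 at 2 → [3, 1, 8, 2]
vals[-1] = vals[3]+vals[-1] = 2+2 = 4 → [3, 1, 8, 4]
append vals[0]+vals[-1] = 3+4 = 7 → [3, 1, 8, 4, 7]
reverse → [7, 4, 8, 1, 3]
append vals[3]+vals[0] = 1+7 = 8 → [7, 4, 8, 1, 3, 8]
pop(4) removes 3 → [7, 4, 8, 1, 8]
sum = 28

28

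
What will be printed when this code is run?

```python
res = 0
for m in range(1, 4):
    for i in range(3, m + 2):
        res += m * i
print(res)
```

27

m=2,i=3: res = 0+6 = 6
m=3,i=3: res = 6+9 = 15
m=3,i=4: res = 15+12 = 27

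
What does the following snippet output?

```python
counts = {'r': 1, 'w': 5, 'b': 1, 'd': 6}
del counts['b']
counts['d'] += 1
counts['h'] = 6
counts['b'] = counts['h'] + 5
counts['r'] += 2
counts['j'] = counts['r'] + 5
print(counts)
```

del 'b' → {'r': 1, 'w': 5, 'd': 6}
counts['d'] = 6+1 = 7 → {'r': 1, 'w': 5, 'd': 7}
counts['h'] = 6 → {'r': 1, 'w': 5, 'd': 7, 'h': 6}
counts['b'] = counts['h']+5 = 11 → {'r': 1, 'w': 5, 'd': 7, 'h': 6, 'b': 11}
counts['r'] = 1+2 = 3 → {'r': 3, 'w': 5, 'd': 7, 'h': 6, 'b': 11}
counts['j'] = counts['r']+5 = 8 → {'r': 3, 'w': 5, 'd': 7, 'h': 6, 'b': 11, 'j': 8}

{'r': 3, 'w': 5, 'd': 7, 'h': 6, 'b': 11, 'j': 8}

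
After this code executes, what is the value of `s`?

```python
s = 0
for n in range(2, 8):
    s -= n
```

n=2: s = 0-2 = -2
n=3: s = (-2)-3 = -5
n=4: s = (-5)-4 = -9
n=5: s = (-9)-5 = -14
n=6: s = (-14)-6 = -20
n=7: s = (-20)-7 = -27

-27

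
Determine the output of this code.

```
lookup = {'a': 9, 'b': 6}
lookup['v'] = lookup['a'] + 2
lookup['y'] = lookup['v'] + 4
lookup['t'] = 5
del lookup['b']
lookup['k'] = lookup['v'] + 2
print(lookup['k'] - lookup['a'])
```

lookup['v'] = lookup['a']+2 = 11 → {'a': 9, 'b': 6, 'v': 11}
lookup['y'] = lookup['v']+4 = 15 → {'a': 9, 'b': 6, 'v': 11, 'y': 15}
lookup['t'] = 5 → {'a': 9, 'b': 6, 'v': 11, 'y': 15, 't': 5}
del 'b' → {'a': 9, 'v': 11, 'y': 15, 't': 5}
lookup['k'] = lookup['v']+2 = 13 → {'a': 9, 'v': 11, 'y': 15, 't': 5, 'k': 13}
lookup['k']-lookup['a'] = 13-9 = 4

4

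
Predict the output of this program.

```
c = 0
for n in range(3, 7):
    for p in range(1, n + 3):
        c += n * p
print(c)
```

485

n=3,p=1: c = 0+3 = 3
n=3,p=2: c = 3+6 = 9
n=3,p=3: c = 9+9 = 18
n=3,p=4: c = 18+12 = 30
n=3,p=5: c = 30+15 = 45
n=4,p=1: c = 45+4 = 49
n=4,p=2: c = 49+8 = 57
n=4,p=3: c = 57+12 = 69
n=4,p=4: c = 69+16 = 85
n=4,p=5: c = 85+20 = 105
n=4,p=6: c = 105+24 = 129
n=5,p=1: c = 129+5 = 134
n=5,p=2: c = 134+10 = 144
n=5,p=3: c = 144+15 = 159
n=5,p=4: c = 159+20 = 179
n=5,p=5: c = 179+25 = 204
n=5,p=6: c = 204+30 = 234
n=5,p=7: c = 234+35 = 269
n=6,p=1: c = 269+6 = 275
n=6,p=2: c = 275+12 = 287
n=6,p=3: c = 287+18 = 305
n=6,p=4: c = 305+24 = 329
n=6,p=5: c = 329+30 = 359
n=6,p=6: c = 359+36 = 395
n=6,p=7: c = 395+42 = 437
n=6,p=8: c = 437+48 = 485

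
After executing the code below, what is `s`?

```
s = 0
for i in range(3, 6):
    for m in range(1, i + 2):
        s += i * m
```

195

i=3,m=1: s = 0+3 = 3
i=3,m=2: s = 3+6 = 9
i=3,m=3: s = 9+9 = 18
i=3,m=4: s = 18+12 = 30
i=4,m=1: s = 30+4 = 34
i=4,m=2: s = 34+8 = 42
i=4,m=3: s = 42+12 = 54
i=4,m=4: s = 54+16 = 70
i=4,m=5: s = 70+20 = 90
i=5,m=1: s = 90+5 = 95
i=5,m=2: s = 95+10 = 105
i=5,m=3: s = 105+15 = 120
i=5,m=4: s = 120+20 = 140
i=5,m=5: s = 140+25 = 165
i=5,m=6: s = 165+30 = 195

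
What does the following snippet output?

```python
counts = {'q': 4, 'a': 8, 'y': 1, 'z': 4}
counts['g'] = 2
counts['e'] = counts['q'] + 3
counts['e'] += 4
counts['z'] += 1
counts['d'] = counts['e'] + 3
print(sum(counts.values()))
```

45

counts['g'] = 2 → {'q': 4, 'a': 8, 'y': 1, 'z': 4, 'g': 2}
counts['e'] = counts['q']+3 = 7 → {'q': 4, 'a': 8, 'y': 1, 'z': 4, 'g': 2, 'e': 7}
counts['e'] = 7+4 = 11 → {'q': 4, 'a': 8, 'y': 1, 'z': 4, 'g': 2, 'e': 11}
counts['z'] = 4+1 = 5 → {'q': 4, 'a': 8, 'y': 1, 'z': 5, 'g': 2, 'e': 11}
counts['d'] = counts['e']+3 = 14 → {'q': 4, 'a': 8, 'y': 1, 'z': 5, 'g': 2, 'e': 11, 'd': 14}
sum of values = 45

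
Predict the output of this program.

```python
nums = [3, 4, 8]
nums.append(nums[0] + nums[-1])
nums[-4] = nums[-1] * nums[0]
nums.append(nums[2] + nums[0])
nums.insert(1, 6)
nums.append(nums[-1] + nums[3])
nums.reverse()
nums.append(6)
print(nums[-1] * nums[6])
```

append nums[0]+nums[-1] = 3+8 = 11 → [3, 4, 8, 11]
nums[-4] = nums[-1]*nums[0] = 11*3 = 33 → [33, 4, 8, 11]
append nums[2]+nums[0] = 8+33 = 41 → [33, 4, 8, 11, 41]
insert 6 at 1 → [33, 6, 4, 8, 11, 41]
append nums[-1]+nums[3] = 41+8 = 49 → [33, 6, 4, 8, 11, 41, 49]
reverse → [49, 41, 11, 8, 4, 6, 33]
append 6 → [49, 41, 11, 8, 4, 6, 33, 6]
nums[-1]*nums[6] = 6*33 = 198

198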